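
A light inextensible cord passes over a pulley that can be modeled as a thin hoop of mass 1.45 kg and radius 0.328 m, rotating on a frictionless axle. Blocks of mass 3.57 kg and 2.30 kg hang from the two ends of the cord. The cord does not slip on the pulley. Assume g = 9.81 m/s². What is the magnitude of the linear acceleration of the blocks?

a ≈ 1.70 m/s²

I = MR² = (1.45)(0.328)² = 0.1560 kg·m².
Heavier block: m₁g − T₁ = m₁a. Lighter block: T₂ − m₂g = m₂a.
Pulley: (T₁ − T₂)R = Iα = I(a/R), so T₁ − T₂ = (I/R²)a = 1·M_p a = 1.450·a.
Adding the three: (m₁ − m₂)g = (m₁ + m₂ + 1.450)a, so a = (3.57 − 2.30)(9.81)/(3.57 + 2.30 + 1.450) = 1.702 m/s².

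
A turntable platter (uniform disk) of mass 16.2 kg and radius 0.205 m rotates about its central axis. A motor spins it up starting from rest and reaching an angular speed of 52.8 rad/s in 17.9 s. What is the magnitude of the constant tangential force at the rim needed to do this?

I = ½MR² = (1/2)(16.2)(0.205)² = 0.3404 kg·m².
α = Δω/Δt = (52.8 − 0)/17.9 = 2.950 rad/s².
The required torque is τ = Iα = (0.3404)(2.950) = 1.004 N·m.
A tangential force at the rim gives τ = FR, so F = τ/R = 1.004/0.205 = 4.898 N.

F ≈ 4.90 N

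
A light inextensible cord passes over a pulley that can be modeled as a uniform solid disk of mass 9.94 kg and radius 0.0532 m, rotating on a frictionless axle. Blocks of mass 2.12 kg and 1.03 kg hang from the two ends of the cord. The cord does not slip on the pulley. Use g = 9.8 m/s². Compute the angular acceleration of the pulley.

I = ½MR² = (1/2)(9.94)(0.0532)² = 0.01407 kg·m².
Heavier block: m₁g − T₁ = m₁a. Lighter block: T₂ − m₂g = m₂a.
Pulley: (T₁ − T₂)R = Iα = I(a/R), so T₁ − T₂ = (I/R²)a = (1/2)M_p a = 4.970·a.
Adding the three: (m₁ − m₂)g = (m₁ + m₂ + 4.970)a, so a = (2.12 − 1.03)(9.8)/(2.12 + 1.03 + 4.970) = 1.316 m/s².
α = a/R = 1.316/0.0532 = 24.73 rad/s².

α ≈ 24.7 rad/s²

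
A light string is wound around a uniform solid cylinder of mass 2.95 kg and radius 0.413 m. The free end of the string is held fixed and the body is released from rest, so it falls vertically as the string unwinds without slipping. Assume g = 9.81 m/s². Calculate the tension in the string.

T ≈ 9.65 N

Translation: Mg − T = Ma. Rotation about the center: TR = Iα with I = ½MR².
With a = αR: T = (I/R²)a = (1/2)M a, so Mg = (1 + 0.5000)Ma.
a = g/(1 + 0.5000) = 9.81/1.500 = 6.540 m/s².
T = 0.5000·M·a = (0.5000)(2.95)(6.540) = 9.647 N.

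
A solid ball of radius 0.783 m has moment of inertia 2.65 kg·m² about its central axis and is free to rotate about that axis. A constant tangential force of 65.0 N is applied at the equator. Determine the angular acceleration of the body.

α ≈ 19.2 rad/s²

τ = F R = (65.0)(0.783) = 50.90 N·m.
Newton's second law for rotation, τ = Iα, gives α = τ/I = 50.90/2.650 = 19.21 rad/s².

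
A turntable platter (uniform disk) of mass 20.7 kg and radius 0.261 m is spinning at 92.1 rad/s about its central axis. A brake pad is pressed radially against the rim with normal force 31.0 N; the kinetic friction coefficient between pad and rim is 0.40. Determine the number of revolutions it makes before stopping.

≈ 147 revolutions

I = ½MR² = (1/2)(20.7)(0.261)² = 0.7051 kg·m².
Friction force f = μN = (0.40)(31.0) = 12.40 N at the rim; torque magnitude τ = fR = 3.236 N·m, opposing ω.
|α| = τ/I = 3.236/0.7051 = 4.590 rad/s² (deceleration).
ω² = ω₀² − 2|α|θ with ω = 0 ⇒ θ = ω₀²/(2|α|) = 923.9 rad = 147.1 rev.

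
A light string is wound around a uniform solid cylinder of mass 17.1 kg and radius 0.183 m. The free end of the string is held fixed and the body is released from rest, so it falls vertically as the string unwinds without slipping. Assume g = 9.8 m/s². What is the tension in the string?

T ≈ 55.9 N

Translation: Mg − T = Ma. Rotation about the center: TR = Iα with I = ½MR².
With a = αR: T = (I/R²)a = (1/2)M a, so Mg = (1 + 0.5000)Ma.
a = g/(1 + 0.5000) = 9.8/1.500 = 6.533 m/s².
T = 0.5000·M·a = (0.5000)(17.1)(6.533) = 55.86 N.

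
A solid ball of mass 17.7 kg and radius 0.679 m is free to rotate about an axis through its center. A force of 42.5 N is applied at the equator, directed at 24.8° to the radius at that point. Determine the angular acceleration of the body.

I = (2/5)MR² = (2/5)(17.7)(0.679)² = 3.264 kg·m².
Only the tangential component produces torque: τ = F R sinθ = (42.5)(0.679) sin 24.8° = 12.10 N·m.
Newton's second law for rotation, τ = Iα, gives α = τ/I = 12.10/3.264 = 3.708 rad/s².

α ≈ 3.71 rad/s²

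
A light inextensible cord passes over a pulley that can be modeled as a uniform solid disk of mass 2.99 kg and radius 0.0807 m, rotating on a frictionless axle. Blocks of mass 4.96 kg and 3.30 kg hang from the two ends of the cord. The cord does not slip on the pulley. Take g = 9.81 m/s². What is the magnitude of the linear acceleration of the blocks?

a ≈ 1.67 m/s²

I = ½MR² = (1/2)(2.99)(0.0807)² = 0.009736 kg·m².
Heavier block: m₁g − T₁ = m₁a. Lighter block: T₂ − m₂g = m₂a.
Pulley: (T₁ − T₂)R = Iα = I(a/R), so T₁ − T₂ = (I/R²)a = (1/2)M_p a = 1.495·a.
Adding the three: (m₁ − m₂)g = (m₁ + m₂ + 1.495)a, so a = (4.96 − 3.30)(9.81)/(4.96 + 3.30 + 1.495) = 1.669 m/s².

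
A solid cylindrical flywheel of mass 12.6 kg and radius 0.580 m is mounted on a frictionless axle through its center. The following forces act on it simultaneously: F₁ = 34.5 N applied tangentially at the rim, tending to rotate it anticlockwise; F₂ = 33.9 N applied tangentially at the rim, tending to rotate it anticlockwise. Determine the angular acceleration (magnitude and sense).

I = ½MR² = (1/2)(12.6)(0.580)² = 2.119 kg·m².
Taking anticlockwise as positive: τ₁ = +(34.5)(0.580) = +20.01 N·m; τ₂ = +(33.9)(0.580) = +19.66 N·m.
Net torque τ = 39.67 N·m.
α = τ/I = 39.67/2.119 = 18.72 rad/s².

α ≈ 18.7 rad/s², anticlockwise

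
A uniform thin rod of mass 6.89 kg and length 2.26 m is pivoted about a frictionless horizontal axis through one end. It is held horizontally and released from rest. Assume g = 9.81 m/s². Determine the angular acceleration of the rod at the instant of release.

About the pivot, I = (1/3)ML² = (1/3)(6.89)(2.26)² = 11.73 kg·m².
The weight acts at the center, a distance L/2 = 1.130 m from the pivot; τ = Mg(L/2) = 76.38 N·m.
α = τ/I = 76.38/11.73 = 6.511 rad/s².

α ≈ 6.51 rad/s²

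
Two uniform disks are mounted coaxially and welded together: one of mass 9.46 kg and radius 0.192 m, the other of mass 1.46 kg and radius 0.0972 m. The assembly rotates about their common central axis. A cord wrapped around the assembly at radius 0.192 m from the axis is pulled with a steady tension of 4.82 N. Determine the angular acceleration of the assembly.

α ≈ 5.11 rad/s²

I = ½M₁R₁² + ½M₂R₂² = ½(9.46)(0.192)² + ½(1.46)(0.0972)² = 0.1813 kg·m².
τ = F r = (4.82)(0.192) = 0.9254 N·m.
α = τ/I = 0.9254/0.1813 = 5.105 rad/s².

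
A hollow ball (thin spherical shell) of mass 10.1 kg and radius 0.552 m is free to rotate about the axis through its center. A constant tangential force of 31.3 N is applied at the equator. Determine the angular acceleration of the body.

α ≈ 8.42 rad/s²

I = (2/3)MR² = (2/3)(10.1)(0.552)² = 2.052 kg·m².
τ = F R = (31.3)(0.552) = 17.28 N·m.
From τ = Iα: α = 17.28/2.052 = 8.421 rad/s².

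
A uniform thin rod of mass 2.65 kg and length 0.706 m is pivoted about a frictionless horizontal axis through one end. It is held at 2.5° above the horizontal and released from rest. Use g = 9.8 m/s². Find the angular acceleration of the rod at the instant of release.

α ≈ 20.8 rad/s²

About the pivot, I = (1/3)ML² = (1/3)(2.65)(0.706)² = 0.4403 kg·m².
The weight acts at the center, a distance L/2 = 0.3530 m from the pivot; τ = Mg(L/2) cos 2.5° = 9.159 N·m.
α = τ/I = 9.159/0.4403 = 20.80 rad/s².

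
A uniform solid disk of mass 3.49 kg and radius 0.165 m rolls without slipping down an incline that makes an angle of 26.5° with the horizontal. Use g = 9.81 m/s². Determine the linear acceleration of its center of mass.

Translation along the incline: Mg sinθ − f = Ma.
Rotation about the center: fR = Iα with I = ½MR². No-slip gives a = αR, so f = (I/R²)a = (1/2)M a.
Substituting: Mg sinθ = (1 + 0.5000)Ma, so a = g sinθ/(1 + 0.5000) = (9.81) sin 26.5° / 1.500 = 2.918 m/s².

a ≈ 2.92 m/s²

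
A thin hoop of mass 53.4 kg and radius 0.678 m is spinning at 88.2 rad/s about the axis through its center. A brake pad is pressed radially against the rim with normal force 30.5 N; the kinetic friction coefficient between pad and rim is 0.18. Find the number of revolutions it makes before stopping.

I = MR² = (53.4)(0.678)² = 24.55 kg·m².
Friction force f = μN = (0.18)(30.5) = 5.490 N at the rim; torque magnitude τ = fR = 3.722 N·m, opposing ω.
|α| = τ/I = 3.722/24.55 = 0.1516 rad/s² (deceleration).
ω² = ω₀² − 2|α|θ with ω = 0 ⇒ θ = ω₀²/(2|α|) = 25650 rad = 4082 rev.

≈ 4080 revolutions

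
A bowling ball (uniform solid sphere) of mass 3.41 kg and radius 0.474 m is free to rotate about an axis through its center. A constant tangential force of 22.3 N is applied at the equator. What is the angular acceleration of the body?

α ≈ 34.5 rad/s²

I = (2/5)MR² = (2/5)(3.41)(0.474)² = 0.3065 kg·m².
τ = F R = (22.3)(0.474) = 10.57 N·m.
Newton's second law for rotation, τ = Iα, gives α = τ/I = 10.57/0.3065 = 34.49 rad/s².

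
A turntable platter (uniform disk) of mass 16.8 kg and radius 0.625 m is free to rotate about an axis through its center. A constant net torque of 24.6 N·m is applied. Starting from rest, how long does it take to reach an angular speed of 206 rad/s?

t ≈ 27.5 s

I = ½MR² = (1/2)(16.8)(0.625)² = 3.281 kg·m².
α = τ/I = 24.6/3.281 = 7.497 rad/s².
ω = αt ⇒ t = ω/α = 206/7.497 = 27.48 s.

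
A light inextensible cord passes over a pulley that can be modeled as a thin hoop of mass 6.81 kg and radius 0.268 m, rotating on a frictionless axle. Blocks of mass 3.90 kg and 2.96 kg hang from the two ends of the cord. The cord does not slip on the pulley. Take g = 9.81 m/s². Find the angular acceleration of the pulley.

α ≈ 2.52 rad/s²

I = MR² = (6.81)(0.268)² = 0.4891 kg·m².
Heavier block: m₁g − T₁ = m₁a. Lighter block: T₂ − m₂g = m₂a.
Pulley: (T₁ − T₂)R = Iα = I(a/R), so T₁ − T₂ = (I/R²)a = 1·M_p a = 6.810·a.
Adding the three: (m₁ − m₂)g = (m₁ + m₂ + 6.810)a, so a = (3.90 − 2.96)(9.81)/(3.90 + 2.96 + 6.810) = 0.6746 m/s².
α = a/R = 0.6746/0.268 = 2.517 rad/s².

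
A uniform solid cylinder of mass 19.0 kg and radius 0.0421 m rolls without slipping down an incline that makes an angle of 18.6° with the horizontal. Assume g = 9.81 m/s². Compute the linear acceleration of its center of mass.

Translation along the incline: Mg sinθ − f = Ma.
Rotation about the center: fR = Iα with I = ½MR². No-slip gives a = αR, so f = (I/R²)a = (1/2)M a.
Substituting: Mg sinθ = (1 + 0.5000)Ma, so a = g sinθ/(1 + 0.5000) = (9.81) sin 18.6° / 1.500 = 2.086 m/s².

a ≈ 2.09 m/s²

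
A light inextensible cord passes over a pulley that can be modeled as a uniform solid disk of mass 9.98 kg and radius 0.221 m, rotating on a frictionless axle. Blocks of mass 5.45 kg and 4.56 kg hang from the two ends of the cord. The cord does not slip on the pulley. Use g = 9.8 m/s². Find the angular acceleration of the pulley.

I = ½MR² = (1/2)(9.98)(0.221)² = 0.2437 kg·m².
Heavier block: m₁g − T₁ = m₁a. Lighter block: T₂ − m₂g = m₂a.
Pulley: (T₁ − T₂)R = Iα = I(a/R), so T₁ − T₂ = (I/R²)a = (1/2)M_p a = 4.990·a.
Adding the three: (m₁ − m₂)g = (m₁ + m₂ + 4.990)a, so a = (5.45 − 4.56)(9.8)/(5.45 + 4.56 + 4.990) = 0.5815 m/s².
α = a/R = 0.5815/0.221 = 2.631 rad/s².

α ≈ 2.63 rad/s²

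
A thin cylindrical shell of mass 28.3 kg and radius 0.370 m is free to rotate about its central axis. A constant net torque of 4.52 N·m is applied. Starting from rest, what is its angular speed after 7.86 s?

ω ≈ 9.17 rad/s

I = MR² = (28.3)(0.370)² = 3.874 kg·m².
α = τ/I = 4.52/3.874 = 1.167 rad/s².
ω = ω₀ + αt = 0 + (1.167)(7.86) = 9.170 rad/s.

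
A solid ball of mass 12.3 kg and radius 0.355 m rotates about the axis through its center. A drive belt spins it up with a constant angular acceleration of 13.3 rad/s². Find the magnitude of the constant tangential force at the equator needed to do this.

F ≈ 23.2 N

I = (2/5)MR² = (2/5)(12.3)(0.355)² = 0.6200 kg·m².
The required torque is τ = Iα = (0.6200)(13.30) = 8.247 N·m.
A tangential force at the equator gives τ = FR, so F = τ/R = 8.247/0.355 = 23.23 N.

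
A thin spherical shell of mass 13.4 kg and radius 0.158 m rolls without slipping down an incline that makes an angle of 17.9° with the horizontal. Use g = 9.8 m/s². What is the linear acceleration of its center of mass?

a ≈ 1.81 m/s²

Translation along the incline: Mg sinθ − f = Ma.
Rotation about the center: fR = Iα with I = (2/3)MR². No-slip gives a = αR, so f = (I/R²)a = (2/3)M a.
Substituting: Mg sinθ = (1 + 0.6667)Ma, so a = g sinθ/(1 + 0.6667) = (9.8) sin 17.9° / 1.667 = 1.807 m/s².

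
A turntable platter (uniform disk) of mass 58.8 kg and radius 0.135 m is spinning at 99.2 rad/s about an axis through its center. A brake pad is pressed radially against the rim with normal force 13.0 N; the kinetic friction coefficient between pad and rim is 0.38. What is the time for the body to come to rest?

t ≈ 79.7 s

I = ½MR² = (1/2)(58.8)(0.135)² = 0.5358 kg·m².
Friction force f = μN = (0.38)(13.0) = 4.940 N at the rim; torque magnitude τ = fR = 0.6669 N·m, opposing ω.
|α| = τ/I = 0.6669/0.5358 = 1.245 rad/s² (deceleration).
0 = ω₀ − |α|t ⇒ t = ω₀/|α| = 99.2/1.245 = 79.70 s.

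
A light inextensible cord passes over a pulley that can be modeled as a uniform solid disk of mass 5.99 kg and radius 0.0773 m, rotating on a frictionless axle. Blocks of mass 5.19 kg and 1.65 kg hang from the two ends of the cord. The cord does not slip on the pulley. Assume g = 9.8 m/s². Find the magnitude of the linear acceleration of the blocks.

I = ½MR² = (1/2)(5.99)(0.0773)² = 0.01790 kg·m².
Heavier block: m₁g − T₁ = m₁a. Lighter block: T₂ − m₂g = m₂a.
Pulley: (T₁ − T₂)R = Iα = I(a/R), so T₁ − T₂ = (I/R²)a = (1/2)M_p a = 2.995·a.
Adding the three: (m₁ − m₂)g = (m₁ + m₂ + 2.995)a, so a = (5.19 − 1.65)(9.8)/(5.19 + 1.65 + 2.995) = 3.527 m/s².

a ≈ 3.53 m/s²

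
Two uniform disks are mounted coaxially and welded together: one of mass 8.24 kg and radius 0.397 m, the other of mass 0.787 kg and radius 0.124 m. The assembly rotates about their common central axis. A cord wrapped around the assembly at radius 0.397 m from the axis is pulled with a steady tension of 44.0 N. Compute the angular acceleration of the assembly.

I = ½M₁R₁² + ½M₂R₂² = ½(8.24)(0.397)² + ½(0.787)(0.124)² = 0.6554 kg·m².
τ = F r = (44.0)(0.397) = 17.47 N·m.
α = τ/I = 17.47/0.6554 = 26.65 rad/s².

α ≈ 26.7 rad/s²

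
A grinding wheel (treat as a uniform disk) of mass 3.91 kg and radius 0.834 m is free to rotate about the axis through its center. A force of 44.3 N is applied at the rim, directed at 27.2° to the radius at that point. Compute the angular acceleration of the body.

α ≈ 12.4 rad/s²

I = ½MR² = (1/2)(3.91)(0.834)² = 1.360 kg·m².
Only the tangential component produces torque: τ = F R sinθ = (44.3)(0.834) sin 27.2° = 16.89 N·m.
Newton's second law for rotation, τ = Iα, gives α = τ/I = 16.89/1.360 = 12.42 rad/s².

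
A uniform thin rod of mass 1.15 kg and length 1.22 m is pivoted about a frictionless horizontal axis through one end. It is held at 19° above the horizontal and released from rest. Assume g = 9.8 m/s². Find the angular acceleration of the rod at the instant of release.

About the pivot, I = (1/3)ML² = (1/3)(1.15)(1.22)² = 0.5706 kg·m².
The weight acts at the center, a distance L/2 = 0.6100 m from the pivot; τ = Mg(L/2) cos 19° = 6.500 N·m.
α = τ/I = 6.500/0.5706 = 11.39 rad/s².

α ≈ 11.4 rad/s²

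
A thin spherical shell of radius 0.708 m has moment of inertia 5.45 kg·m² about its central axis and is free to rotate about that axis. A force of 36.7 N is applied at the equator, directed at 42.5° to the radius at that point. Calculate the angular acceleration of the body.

Only the tangential component produces torque: τ = F R sinθ = (36.7)(0.708) sin 42.5° = 17.55 N·m.
From τ = Iα: α = 17.55/5.450 = 3.221 rad/s².

α ≈ 3.22 rad/s²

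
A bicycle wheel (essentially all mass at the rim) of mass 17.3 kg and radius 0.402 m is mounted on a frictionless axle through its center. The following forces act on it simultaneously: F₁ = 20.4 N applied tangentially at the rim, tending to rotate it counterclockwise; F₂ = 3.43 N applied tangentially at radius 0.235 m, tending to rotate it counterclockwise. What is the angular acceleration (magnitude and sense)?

α ≈ 3.22 rad/s², counterclockwise

I = MR² = (17.3)(0.402)² = 2.796 kg·m².
Taking counterclockwise as positive: τ₁ = +(20.4)(0.402) = +8.201 N·m; τ₂ = +(3.43)(0.235) = +0.8061 N·m.
Net torque τ = 9.007 N·m.
α = τ/I = 9.007/2.796 = 3.222 rad/s².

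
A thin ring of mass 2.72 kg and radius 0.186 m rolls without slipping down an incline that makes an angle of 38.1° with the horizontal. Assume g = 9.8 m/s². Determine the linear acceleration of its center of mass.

a ≈ 3.02 m/s²

Translation along the incline: Mg sinθ − f = Ma.
Rotation about the center: fR = Iα with I = MR². No-slip gives a = αR, so f = (I/R²)a = M a.
Substituting: Mg sinθ = (1 + 1.000)Ma, so a = g sinθ/(1 + 1.000) = (9.8) sin 38.1° / 2.000 = 3.023 m/s².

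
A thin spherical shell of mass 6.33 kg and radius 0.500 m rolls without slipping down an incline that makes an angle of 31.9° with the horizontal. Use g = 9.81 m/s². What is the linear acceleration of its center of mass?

a ≈ 3.11 m/s²

Translation along the incline: Mg sinθ − f = Ma.
Rotation about the center: fR = Iα with I = (2/3)MR². No-slip gives a = αR, so f = (I/R²)a = (2/3)M a.
Substituting: Mg sinθ = (1 + 0.6667)Ma, so a = g sinθ/(1 + 0.6667) = (9.81) sin 31.9° / 1.667 = 3.110 m/s².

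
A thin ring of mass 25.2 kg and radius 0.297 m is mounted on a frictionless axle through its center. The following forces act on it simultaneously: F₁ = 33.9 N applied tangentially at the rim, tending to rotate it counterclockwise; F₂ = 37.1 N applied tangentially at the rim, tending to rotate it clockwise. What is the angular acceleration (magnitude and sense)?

I = MR² = (25.2)(0.297)² = 2.223 kg·m².
Taking counterclockwise as positive: τ₁ = +(33.9)(0.297) = +10.07 N·m; τ₂ = −(37.1)(0.297) = −11.02 N·m.
Net torque τ = -0.9504 N·m.
α = τ/I = -0.9504/2.223 = -0.4276 rad/s².

α ≈ 0.428 rad/s², clockwise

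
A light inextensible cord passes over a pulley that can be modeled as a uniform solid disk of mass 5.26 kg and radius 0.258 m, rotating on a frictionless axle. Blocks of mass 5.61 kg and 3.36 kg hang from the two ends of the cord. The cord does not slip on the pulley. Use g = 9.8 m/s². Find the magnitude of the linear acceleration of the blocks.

a ≈ 1.90 m/s²

I = ½MR² = (1/2)(5.26)(0.258)² = 0.1751 kg·m².
Heavier block: m₁g − T₁ = m₁a. Lighter block: T₂ − m₂g = m₂a.
Pulley: (T₁ − T₂)R = Iα = I(a/R), so T₁ − T₂ = (I/R²)a = (1/2)M_p a = 2.630·a.
Adding the three: (m₁ − m₂)g = (m₁ + m₂ + 2.630)a, so a = (5.61 − 3.36)(9.8)/(5.61 + 3.36 + 2.630) = 1.901 m/s².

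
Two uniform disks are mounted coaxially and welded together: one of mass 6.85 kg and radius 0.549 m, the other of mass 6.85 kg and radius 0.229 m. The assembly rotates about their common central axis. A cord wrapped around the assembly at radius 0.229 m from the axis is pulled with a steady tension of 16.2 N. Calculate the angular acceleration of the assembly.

α ≈ 3.06 rad/s²

I = ½M₁R₁² + ½M₂R₂² = ½(6.85)(0.549)² + ½(6.85)(0.229)² = 1.212 kg·m².
τ = F r = (16.2)(0.229) = 3.710 N·m.
α = τ/I = 3.710/1.212 = 3.061 rad/s².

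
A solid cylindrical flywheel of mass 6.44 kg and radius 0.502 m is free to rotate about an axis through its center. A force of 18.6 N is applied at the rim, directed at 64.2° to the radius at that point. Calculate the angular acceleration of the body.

I = ½MR² = (1/2)(6.44)(0.502)² = 0.8115 kg·m².
Only the tangential component produces torque: τ = F R sinθ = (18.6)(0.502) sin 64.2° = 8.406 N·m.
Newton's second law for rotation, τ = Iα, gives α = τ/I = 8.406/0.8115 = 10.36 rad/s².

α ≈ 10.4 rad/s²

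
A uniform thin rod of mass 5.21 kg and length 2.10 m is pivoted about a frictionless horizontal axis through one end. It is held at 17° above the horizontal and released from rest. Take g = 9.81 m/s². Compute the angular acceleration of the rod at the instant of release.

α ≈ 6.70 rad/s²

About the pivot, I = (1/3)ML² = (1/3)(5.21)(2.10)² = 7.659 kg·m².
The weight acts at the center, a distance L/2 = 1.050 m from the pivot; τ = Mg(L/2) cos 17° = 51.32 N·m.
α = τ/I = 51.32/7.659 = 6.701 rad/s².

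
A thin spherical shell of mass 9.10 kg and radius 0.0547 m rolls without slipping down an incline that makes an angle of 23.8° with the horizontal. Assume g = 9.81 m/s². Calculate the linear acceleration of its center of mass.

a ≈ 2.38 m/s²

Translation along the incline: Mg sinθ − f = Ma.
Rotation about the center: fR = Iα with I = (2/3)MR². No-slip gives a = αR, so f = (I/R²)a = (2/3)M a.
Substituting: Mg sinθ = (1 + 0.6667)Ma, so a = g sinθ/(1 + 0.6667) = (9.81) sin 23.8° / 1.667 = 2.375 m/s².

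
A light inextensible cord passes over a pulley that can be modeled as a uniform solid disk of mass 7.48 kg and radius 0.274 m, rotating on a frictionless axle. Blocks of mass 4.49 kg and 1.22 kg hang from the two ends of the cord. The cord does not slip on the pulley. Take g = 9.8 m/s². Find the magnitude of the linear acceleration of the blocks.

I = ½MR² = (1/2)(7.48)(0.274)² = 0.2808 kg·m².
Heavier block: m₁g − T₁ = m₁a. Lighter block: T₂ − m₂g = m₂a.
Pulley: (T₁ − T₂)R = Iα = I(a/R), so T₁ − T₂ = (I/R²)a = (1/2)M_p a = 3.740·a.
Adding the three: (m₁ − m₂)g = (m₁ + m₂ + 3.740)a, so a = (4.49 − 1.22)(9.8)/(4.49 + 1.22 + 3.740) = 3.391 m/s².

a ≈ 3.39 m/s²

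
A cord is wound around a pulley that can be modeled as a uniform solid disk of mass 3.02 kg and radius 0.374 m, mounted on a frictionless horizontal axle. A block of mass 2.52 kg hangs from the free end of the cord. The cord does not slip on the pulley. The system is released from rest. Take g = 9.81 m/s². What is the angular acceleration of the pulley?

I = ½MR² = (1/2)(3.02)(0.374)² = 0.2112 kg·m².
Block: mg − T = ma. Pulley: TR = Iα. No-slip: a = αR, so T = (I/R²)a = 1.510·a.
Then mg = (m + 1.510)a, so a = (2.52)(9.81)/(2.52 + 1.510) = 6.134 m/s².
α = a/R = 6.134/0.374 = 16.40 rad/s².

α ≈ 16.4 rad/s²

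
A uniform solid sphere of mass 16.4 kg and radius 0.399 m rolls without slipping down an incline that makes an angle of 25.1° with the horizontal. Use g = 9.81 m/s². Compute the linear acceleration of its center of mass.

a ≈ 2.97 m/s²

Translation along the incline: Mg sinθ − f = Ma.
Rotation about the center: fR = Iα with I = (2/5)MR². No-slip gives a = αR, so f = (I/R²)a = (2/5)M a.
Substituting: Mg sinθ = (1 + 0.4000)Ma, so a = g sinθ/(1 + 0.4000) = (9.81) sin 25.1° / 1.400 = 2.972 m/s².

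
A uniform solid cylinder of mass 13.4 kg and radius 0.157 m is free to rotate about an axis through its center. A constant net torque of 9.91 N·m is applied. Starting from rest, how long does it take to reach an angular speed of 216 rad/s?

t ≈ 3.60 s

I = ½MR² = (1/2)(13.4)(0.157)² = 0.1651 kg·m².
α = τ/I = 9.91/0.1651 = 60.01 rad/s².
ω = αt ⇒ t = ω/α = 216/60.01 = 3.600 s.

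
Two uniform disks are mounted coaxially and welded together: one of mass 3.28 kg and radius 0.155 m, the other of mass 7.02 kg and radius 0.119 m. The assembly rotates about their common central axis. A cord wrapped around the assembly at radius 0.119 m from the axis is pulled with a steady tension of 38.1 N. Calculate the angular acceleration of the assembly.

I = ½M₁R₁² + ½M₂R₂² = ½(3.28)(0.155)² + ½(7.02)(0.119)² = 0.08911 kg·m².
τ = F r = (38.1)(0.119) = 4.534 N·m.
α = τ/I = 4.534/0.08911 = 50.88 rad/s².

α ≈ 50.9 rad/s²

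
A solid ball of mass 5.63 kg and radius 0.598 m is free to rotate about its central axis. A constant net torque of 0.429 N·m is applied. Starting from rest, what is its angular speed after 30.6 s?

I = (2/5)MR² = (2/5)(5.63)(0.598)² = 0.8053 kg·m².
α = τ/I = 0.429/0.8053 = 0.5327 rad/s².
ω = ω₀ + αt = 0 + (0.5327)(30.6) = 16.30 rad/s.

ω ≈ 16.3 rad/s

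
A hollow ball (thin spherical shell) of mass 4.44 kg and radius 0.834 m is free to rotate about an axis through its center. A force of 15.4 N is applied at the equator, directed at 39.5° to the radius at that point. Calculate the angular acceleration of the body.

α ≈ 3.97 rad/s²

I = (2/3)MR² = (2/3)(4.44)(0.834)² = 2.059 kg·m².
Only the tangential component produces torque: τ = F R sinθ = (15.4)(0.834) sin 39.5° = 8.170 N·m.
From τ = Iα: α = 8.170/2.059 = 3.968 rad/s².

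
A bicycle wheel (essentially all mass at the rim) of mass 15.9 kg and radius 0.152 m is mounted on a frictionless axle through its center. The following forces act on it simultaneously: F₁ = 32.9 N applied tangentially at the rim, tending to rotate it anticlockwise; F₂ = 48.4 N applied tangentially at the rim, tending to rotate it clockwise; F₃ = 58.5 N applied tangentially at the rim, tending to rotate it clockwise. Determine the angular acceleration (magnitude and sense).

α ≈ 30.6 rad/s², clockwise

I = MR² = (15.9)(0.152)² = 0.3674 kg·m².
Taking anticlockwise as positive: τ₁ = +(32.9)(0.152) = +5.001 N·m; τ₂ = −(48.4)(0.152) = −7.357 N·m; τ₃ = −(58.5)(0.152) = −8.892 N·m.
Net torque τ = -11.25 N·m.
α = τ/I = -11.25/0.3674 = -30.62 rad/s².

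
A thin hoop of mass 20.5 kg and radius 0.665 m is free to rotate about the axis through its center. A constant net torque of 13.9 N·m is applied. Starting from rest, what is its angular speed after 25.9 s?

ω ≈ 39.7 rad/s

I = MR² = (20.5)(0.665)² = 9.066 kg·m².
α = τ/I = 13.9/9.066 = 1.533 rad/s².
ω = ω₀ + αt = 0 + (1.533)(25.9) = 39.71 rad/s.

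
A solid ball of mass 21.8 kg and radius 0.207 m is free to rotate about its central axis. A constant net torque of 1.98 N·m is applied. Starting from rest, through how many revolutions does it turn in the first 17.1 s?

I = (2/5)MR² = (2/5)(21.8)(0.207)² = 0.3736 kg·m².
α = τ/I = 1.98/0.3736 = 5.299 rad/s².
θ = ½αt² = ½(5.299)(17.1)² = 774.8 rad.
Revolutions = θ/(2π) = 123.3.

≈ 123 revolutions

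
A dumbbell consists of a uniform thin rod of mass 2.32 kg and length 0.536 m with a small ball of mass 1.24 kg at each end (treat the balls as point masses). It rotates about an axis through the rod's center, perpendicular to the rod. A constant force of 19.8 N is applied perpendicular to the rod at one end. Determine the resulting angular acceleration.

α ≈ 22.7 rad/s²

I_rod = (1/12)ML² = (1/12)(2.32)(0.536)² = 0.05554 kg·m².
I_balls = 2·m·(L/2)² = 2(1.24)(0.2680)² = 0.1781 kg·m².
Total I = 0.2337 kg·m².
τ = F·(L/2) = (19.8)(0.268) = 5.306 N·m.
α = τ/I = 5.306/0.2337 = 22.71 rad/s².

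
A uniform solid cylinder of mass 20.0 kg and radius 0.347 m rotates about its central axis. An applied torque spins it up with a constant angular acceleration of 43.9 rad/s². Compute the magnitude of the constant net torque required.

I = ½MR² = (1/2)(20.0)(0.347)² = 1.204 kg·m².
τ = Iα = (1.204)(43.90) = 52.86 N·m.

τ ≈ 52.9 N·m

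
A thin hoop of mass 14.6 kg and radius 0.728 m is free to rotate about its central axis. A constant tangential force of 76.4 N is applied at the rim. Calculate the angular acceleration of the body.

I = MR² = (14.6)(0.728)² = 7.738 kg·m².
τ = F R = (76.4)(0.728) = 55.62 N·m.
From τ = Iα: α = 55.62/7.738 = 7.188 rad/s².

α ≈ 7.19 rad/s²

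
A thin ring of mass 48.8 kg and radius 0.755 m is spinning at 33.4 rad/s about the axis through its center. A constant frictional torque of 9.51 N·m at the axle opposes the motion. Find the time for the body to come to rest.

t ≈ 97.7 s

I = MR² = (48.8)(0.755)² = 27.82 kg·m².
The net torque has magnitude 9.51 N·m, opposing ω.
|α| = τ/I = 9.510/27.82 = 0.3419 rad/s² (deceleration).
0 = ω₀ − |α|t ⇒ t = ω₀/|α| = 33.4/0.3419 = 97.70 s.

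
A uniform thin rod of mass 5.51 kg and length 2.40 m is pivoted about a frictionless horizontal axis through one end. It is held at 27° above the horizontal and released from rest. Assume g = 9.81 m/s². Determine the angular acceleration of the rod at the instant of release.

About the pivot, I = (1/3)ML² = (1/3)(5.51)(2.40)² = 10.58 kg·m².
The weight acts at the center, a distance L/2 = 1.200 m from the pivot; τ = Mg(L/2) cos 27° = 57.79 N·m.
α = τ/I = 57.79/10.58 = 5.463 rad/s².

α ≈ 5.46 rad/s²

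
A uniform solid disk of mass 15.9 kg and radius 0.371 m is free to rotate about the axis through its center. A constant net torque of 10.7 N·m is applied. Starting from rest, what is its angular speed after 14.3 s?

ω ≈ 140 rad/s

I = ½MR² = (1/2)(15.9)(0.371)² = 1.094 kg·m².
α = τ/I = 10.7/1.094 = 9.778 rad/s².
ω = ω₀ + αt = 0 + (9.778)(14.3) = 139.8 rad/s.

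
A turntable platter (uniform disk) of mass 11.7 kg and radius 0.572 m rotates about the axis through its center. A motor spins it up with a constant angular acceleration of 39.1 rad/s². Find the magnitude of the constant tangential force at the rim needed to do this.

I = ½MR² = (1/2)(11.7)(0.572)² = 1.914 kg·m².
The required torque is τ = Iα = (1.914)(39.10) = 74.84 N·m.
A tangential force at the rim gives τ = FR, so F = τ/R = 74.84/0.572 = 130.8 N.

F ≈ 131 N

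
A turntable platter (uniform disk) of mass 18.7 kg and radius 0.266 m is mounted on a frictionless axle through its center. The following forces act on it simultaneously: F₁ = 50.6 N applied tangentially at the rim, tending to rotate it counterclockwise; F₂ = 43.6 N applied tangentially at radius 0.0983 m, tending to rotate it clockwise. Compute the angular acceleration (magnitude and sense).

I = ½MR² = (1/2)(18.7)(0.266)² = 0.6616 kg·m².
Taking counterclockwise as positive: τ₁ = +(50.6)(0.266) = +13.46 N·m; τ₂ = −(43.6)(0.0983) = −4.286 N·m.
Net torque τ = 9.174 N·m.
α = τ/I = 9.174/0.6616 = 13.87 rad/s².

α ≈ 13.9 rad/s², counterclockwise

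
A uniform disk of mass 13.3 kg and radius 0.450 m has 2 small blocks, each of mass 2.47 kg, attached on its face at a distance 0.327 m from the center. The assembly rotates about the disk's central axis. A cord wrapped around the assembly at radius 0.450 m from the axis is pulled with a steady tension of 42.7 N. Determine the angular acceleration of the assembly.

I_disk = ½MR² = ½(13.3)(0.450)² = 1.347 kg·m².
I_blocks = 2·m·r² = 2(2.47)(0.327)² = 0.5282 kg·m².
Total I = 1.875 kg·m².
τ = F r = (42.7)(0.450) = 19.22 N·m.
α = τ/I = 19.22/1.875 = 10.25 rad/s².

α ≈ 10.2 rad/s²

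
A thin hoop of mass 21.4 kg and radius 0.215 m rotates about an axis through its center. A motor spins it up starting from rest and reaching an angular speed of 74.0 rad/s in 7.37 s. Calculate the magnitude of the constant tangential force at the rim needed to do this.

F ≈ 46.2 N

I = MR² = (21.4)(0.215)² = 0.9892 kg·m².
α = Δω/Δt = (74.0 − 0)/7.37 = 10.04 rad/s².
The required torque is τ = Iα = (0.9892)(10.04) = 9.932 N·m.
A tangential force at the rim gives τ = FR, so F = τ/R = 9.932/0.215 = 46.20 N.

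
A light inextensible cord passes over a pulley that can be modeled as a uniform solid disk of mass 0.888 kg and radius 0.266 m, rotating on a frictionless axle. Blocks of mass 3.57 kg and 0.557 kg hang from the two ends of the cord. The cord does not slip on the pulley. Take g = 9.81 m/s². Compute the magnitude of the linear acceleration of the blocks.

a ≈ 6.47 m/s²

I = ½MR² = (1/2)(0.888)(0.266)² = 0.03142 kg·m².
Heavier block: m₁g − T₁ = m₁a. Lighter block: T₂ − m₂g = m₂a.
Pulley: (T₁ − T₂)R = Iα = I(a/R), so T₁ − T₂ = (I/R²)a = (1/2)M_p a = 0.4440·a.
Adding the three: (m₁ − m₂)g = (m₁ + m₂ + 0.4440)a, so a = (3.57 − 0.557)(9.81)/(3.57 + 0.557 + 0.4440) = 6.466 m/s².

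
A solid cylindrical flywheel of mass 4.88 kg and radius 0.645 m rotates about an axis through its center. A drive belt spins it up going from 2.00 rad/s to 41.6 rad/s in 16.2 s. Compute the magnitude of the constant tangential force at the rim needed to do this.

I = ½MR² = (1/2)(4.88)(0.645)² = 1.015 kg·m².
α = Δω/Δt = (41.6 − 2.00)/16.2 = 2.444 rad/s².
The required torque is τ = Iα = (1.015)(2.444) = 2.481 N·m.
A tangential force at the rim gives τ = FR, so F = τ/R = 2.481/0.645 = 3.847 N.

F ≈ 3.85 N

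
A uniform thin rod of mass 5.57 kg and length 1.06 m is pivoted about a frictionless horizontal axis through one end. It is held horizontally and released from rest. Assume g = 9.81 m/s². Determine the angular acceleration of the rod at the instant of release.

About the pivot, I = (1/3)ML² = (1/3)(5.57)(1.06)² = 2.086 kg·m².
The weight acts at the center, a distance L/2 = 0.5300 m from the pivot; τ = Mg(L/2) = 28.96 N·m.
α = τ/I = 28.96/2.086 = 13.88 rad/s².

α ≈ 13.9 rad/s²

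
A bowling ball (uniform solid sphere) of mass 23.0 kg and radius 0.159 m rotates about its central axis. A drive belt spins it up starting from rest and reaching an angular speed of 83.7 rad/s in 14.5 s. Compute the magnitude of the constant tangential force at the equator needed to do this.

F ≈ 8.44 N

I = (2/5)MR² = (2/5)(23.0)(0.159)² = 0.2326 kg·m².
α = Δω/Δt = (83.7 − 0)/14.5 = 5.772 rad/s².
The required torque is τ = Iα = (0.2326)(5.772) = 1.343 N·m.
A tangential force at the equator gives τ = FR, so F = τ/R = 1.343/0.159 = 8.444 N.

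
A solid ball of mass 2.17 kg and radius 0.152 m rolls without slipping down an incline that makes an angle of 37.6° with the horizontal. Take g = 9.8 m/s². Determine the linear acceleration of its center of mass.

Translation along the incline: Mg sinθ − f = Ma.
Rotation about the center: fR = Iα with I = (2/5)MR². No-slip gives a = αR, so f = (I/R²)a = (2/5)M a.
Substituting: Mg sinθ = (1 + 0.4000)Ma, so a = g sinθ/(1 + 0.4000) = (9.8) sin 37.6° / 1.400 = 4.271 m/s².

a ≈ 4.27 m/s²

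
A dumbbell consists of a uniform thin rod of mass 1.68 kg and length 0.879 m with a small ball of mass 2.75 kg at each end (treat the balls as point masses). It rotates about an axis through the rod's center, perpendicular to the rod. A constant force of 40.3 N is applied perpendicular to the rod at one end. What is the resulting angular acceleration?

α ≈ 15.1 rad/s²

I_rod = (1/12)ML² = (1/12)(1.68)(0.879)² = 0.1082 kg·m².
I_balls = 2·m·(L/2)² = 2(2.75)(0.4395)² = 1.062 kg·m².
Total I = 1.171 kg·m².
τ = F·(L/2) = (40.3)(0.440) = 17.71 N·m.
α = τ/I = 17.71/1.171 = 15.13 rad/s².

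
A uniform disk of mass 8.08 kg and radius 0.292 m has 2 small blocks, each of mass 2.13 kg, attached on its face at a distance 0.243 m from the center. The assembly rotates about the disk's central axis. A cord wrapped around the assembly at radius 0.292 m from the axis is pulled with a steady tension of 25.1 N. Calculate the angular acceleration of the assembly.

α ≈ 12.3 rad/s²

I_disk = ½MR² = ½(8.08)(0.292)² = 0.3445 kg·m².
I_blocks = 2·m·r² = 2(2.13)(0.243)² = 0.2515 kg·m².
Total I = 0.5960 kg·m².
τ = F r = (25.1)(0.292) = 7.329 N·m.
α = τ/I = 7.329/0.5960 = 12.30 rad/s².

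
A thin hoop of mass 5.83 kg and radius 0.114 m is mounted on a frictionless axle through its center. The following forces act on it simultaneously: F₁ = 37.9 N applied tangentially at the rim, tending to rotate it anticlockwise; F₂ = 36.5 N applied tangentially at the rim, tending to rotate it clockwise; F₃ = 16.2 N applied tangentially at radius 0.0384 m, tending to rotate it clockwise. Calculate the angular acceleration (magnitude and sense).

I = MR² = (5.83)(0.114)² = 0.07577 kg·m².
Taking anticlockwise as positive: τ₁ = +(37.9)(0.114) = +4.321 N·m; τ₂ = −(36.5)(0.114) = −4.161 N·m; τ₃ = −(16.2)(0.0384) = −0.6221 N·m.
Net torque τ = -0.4625 N·m.
α = τ/I = -0.4625/0.07577 = -6.104 rad/s².

α ≈ 6.10 rad/s², clockwise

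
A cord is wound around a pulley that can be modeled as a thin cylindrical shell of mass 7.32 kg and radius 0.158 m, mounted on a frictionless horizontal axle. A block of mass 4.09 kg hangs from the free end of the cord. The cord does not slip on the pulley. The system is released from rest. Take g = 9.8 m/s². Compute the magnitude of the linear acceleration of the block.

a ≈ 3.51 m/s²

I = MR² = (7.32)(0.158)² = 0.1827 kg·m².
Block: mg − T = ma. Pulley: TR = Iα. No-slip: a = αR, so T = (I/R²)a = 7.320·a.
Then mg = (m + 7.320)a, so a = (4.09)(9.8)/(4.09 + 7.320) = 3.513 m/s².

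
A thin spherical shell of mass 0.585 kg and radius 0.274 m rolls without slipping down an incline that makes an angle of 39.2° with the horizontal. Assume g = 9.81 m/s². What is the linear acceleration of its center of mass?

a ≈ 3.72 m/s²

Translation along the incline: Mg sinθ − f = Ma.
Rotation about the center: fR = Iα with I = (2/3)MR². No-slip gives a = αR, so f = (I/R²)a = (2/3)M a.
Substituting: Mg sinθ = (1 + 0.6667)Ma, so a = g sinθ/(1 + 0.6667) = (9.81) sin 39.2° / 1.667 = 3.720 m/s².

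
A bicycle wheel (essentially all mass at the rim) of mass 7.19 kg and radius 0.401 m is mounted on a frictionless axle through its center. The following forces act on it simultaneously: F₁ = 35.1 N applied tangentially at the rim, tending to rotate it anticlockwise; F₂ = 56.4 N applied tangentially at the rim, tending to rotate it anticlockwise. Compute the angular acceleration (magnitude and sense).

α ≈ 31.7 rad/s², anticlockwise

I = MR² = (7.19)(0.401)² = 1.156 kg·m².
Taking anticlockwise as positive: τ₁ = +(35.1)(0.401) = +14.08 N·m; τ₂ = +(56.4)(0.401) = +22.62 N·m.
Net torque τ = 36.69 N·m.
α = τ/I = 36.69/1.156 = 31.74 rad/s².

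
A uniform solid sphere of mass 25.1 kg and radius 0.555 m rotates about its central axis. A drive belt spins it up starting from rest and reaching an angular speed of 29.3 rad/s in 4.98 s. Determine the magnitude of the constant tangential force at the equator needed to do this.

I = (2/5)MR² = (2/5)(25.1)(0.555)² = 3.093 kg·m².
α = Δω/Δt = (29.3 − 0)/4.98 = 5.884 rad/s².
The required torque is τ = Iα = (3.093)(5.884) = 18.20 N·m.
A tangential force at the equator gives τ = FR, so F = τ/R = 18.20/0.555 = 32.78 N.

F ≈ 32.8 N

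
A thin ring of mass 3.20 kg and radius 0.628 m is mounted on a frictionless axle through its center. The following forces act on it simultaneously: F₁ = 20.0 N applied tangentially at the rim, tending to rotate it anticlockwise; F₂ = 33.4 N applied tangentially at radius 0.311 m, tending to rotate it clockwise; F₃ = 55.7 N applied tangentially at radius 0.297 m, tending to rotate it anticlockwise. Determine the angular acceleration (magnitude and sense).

α ≈ 14.8 rad/s², anticlockwise

I = MR² = (3.20)(0.628)² = 1.262 kg·m².
Taking anticlockwise as positive: τ₁ = +(20.0)(0.628) = +12.56 N·m; τ₂ = −(33.4)(0.311) = −10.39 N·m; τ₃ = +(55.7)(0.297) = +16.54 N·m.
Net torque τ = 18.72 N·m.
α = τ/I = 18.72/1.262 = 14.83 rad/s².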